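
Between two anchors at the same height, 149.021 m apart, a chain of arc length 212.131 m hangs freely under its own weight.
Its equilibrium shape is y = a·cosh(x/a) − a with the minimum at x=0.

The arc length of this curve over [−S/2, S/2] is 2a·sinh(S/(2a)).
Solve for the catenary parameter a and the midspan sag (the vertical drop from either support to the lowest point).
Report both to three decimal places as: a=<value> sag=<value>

seed: a₀ = √(S³/(24(L−S))) = √(149.021³/(24·63.110)) = 46.742991
iter 1: u=1.594046  f(a)=+8.521e+00  f'(a)=-3.452e+00  a ← 46.742991 − (+8.521e+00/-3.452e+00) = 49.211523
iter 2: u=1.514086  f(a)=+7.215e-01  f'(a)=-2.890e+00  a ← 49.211523 − (+7.215e-01/-2.890e+00) = 49.461204
iter 3: u=1.506443  f(a)=+6.231e-03  f'(a)=-2.840e+00  a ← 49.461204 − (+6.231e-03/-2.840e+00) = 49.463398
iter 4: u=1.506376  f(a)=+4.736e-07  f'(a)=-2.840e+00  a ← 49.463398 − (+4.736e-07/-2.840e+00) = 49.463398
iter 5: u=1.506376  f(a)=+0.000e+00  f'(a)=-2.840e+00  a ← 49.463398 − (+0.000e+00/-2.840e+00) = 49.463398
converged: |Δa| < 1e-12 after 5 iterations
sag = a·(cosh(S/(2a)) − 1) = 49.463398·(cosh(1.506376) − 1) = 67.568726
T_max/T_min = cosh(S/(2a)) = 2.366035

a=49.463 sag=67.569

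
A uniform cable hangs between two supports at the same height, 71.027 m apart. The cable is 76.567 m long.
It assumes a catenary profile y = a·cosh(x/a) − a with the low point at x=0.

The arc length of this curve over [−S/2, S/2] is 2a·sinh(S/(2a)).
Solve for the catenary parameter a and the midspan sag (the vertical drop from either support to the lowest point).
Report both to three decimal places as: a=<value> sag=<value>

seed: a₀ = √(S³/(24(L−S))) = √(71.027³/(24·5.540)) = 51.912830
iter 1: u=0.684099  f(a)=+1.311e-01  f'(a)=-2.236e-01  a ← 51.912830 − (+1.311e-01/-2.236e-01) = 52.499110
iter 2: u=0.676459  f(a)=+2.254e-03  f'(a)=-2.160e-01  a ← 52.499110 − (+2.254e-03/-2.160e-01) = 52.509546
iter 3: u=0.676325  f(a)=+6.921e-07  f'(a)=-2.158e-01  a ← 52.509546 − (+6.921e-07/-2.158e-01) = 52.509550
iter 4: u=0.676325  f(a)=+5.684e-14  f'(a)=-2.158e-01  a ← 52.509550 − (+5.684e-14/-2.158e-01) = 52.509550
converged: |Δa| < 1e-12 after 4 iterations
sag = a·(cosh(S/(2a)) − 1) = 52.509550·(cosh(0.676325) − 1) = 12.474134
T_max/T_min = cosh(S/(2a)) = 1.237559

a=52.510 sag=12.474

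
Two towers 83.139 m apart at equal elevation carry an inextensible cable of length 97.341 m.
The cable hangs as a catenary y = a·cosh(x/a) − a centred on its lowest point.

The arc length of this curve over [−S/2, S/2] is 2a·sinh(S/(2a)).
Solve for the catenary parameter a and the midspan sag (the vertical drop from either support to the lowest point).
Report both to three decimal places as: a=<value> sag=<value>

seed: a₀ = √(S³/(24(L−S))) = √(83.139³/(24·14.202)) = 41.060745
iter 1: u=1.012390  f(a)=+7.458e-01  f'(a)=-7.653e-01  a ← 41.060745 − (+7.458e-01/-7.653e-01) = 42.035291
iter 2: u=0.988919  f(a)=+2.738e-02  f'(a)=-7.100e-01  a ← 42.035291 − (+2.738e-02/-7.100e-01) = 42.073850
iter 3: u=0.988013  f(a)=+4.001e-05  f'(a)=-7.080e-01  a ← 42.073850 − (+4.001e-05/-7.080e-01) = 42.073906
iter 4: u=0.988011  f(a)=+8.571e-11  f'(a)=-7.080e-01  a ← 42.073906 − (+8.571e-11/-7.080e-01) = 42.073906
iter 5: u=0.988011  f(a)=+0.000e+00  f'(a)=-7.080e-01  a ← 42.073906 − (+0.000e+00/-7.080e-01) = 42.073906
converged: |Δa| < 1e-12 after 5 iterations
sag = a·(cosh(S/(2a)) − 1) = 42.073906·(cosh(0.988011) − 1) = 22.261396
T_max/T_min = cosh(S/(2a)) = 1.529102

a=42.074 sag=22.261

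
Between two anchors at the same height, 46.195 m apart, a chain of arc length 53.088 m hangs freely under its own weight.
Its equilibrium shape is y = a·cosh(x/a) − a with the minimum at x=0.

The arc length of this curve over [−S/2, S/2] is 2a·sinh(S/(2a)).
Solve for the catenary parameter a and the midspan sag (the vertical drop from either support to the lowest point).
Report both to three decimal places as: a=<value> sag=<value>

a=24.939 sag=11.483

seed: a₀ = √(S³/(24(L−S))) = √(46.195³/(24·6.893)) = 24.410838
iter 1: u=0.946199  f(a)=+3.152e-01  f'(a)=-6.170e-01  a ← 24.410838 − (+3.152e-01/-6.170e-01) = 24.921771
iter 2: u=0.926800  f(a)=+1.017e-02  f'(a)=-5.777e-01  a ← 24.921771 − (+1.017e-02/-5.777e-01) = 24.939372
iter 3: u=0.926146  f(a)=+1.136e-05  f'(a)=-5.764e-01  a ← 24.939372 − (+1.136e-05/-5.764e-01) = 24.939392
iter 4: u=0.926145  f(a)=+1.423e-11  f'(a)=-5.764e-01  a ← 24.939392 − (+1.423e-11/-5.764e-01) = 24.939392
converged: |Δa| < 1e-12 after 4 iterations
sag = a·(cosh(S/(2a)) − 1) = 24.939392·(cosh(0.926145) − 1) = 11.482541
T_max/T_min = cosh(S/(2a)) = 1.460418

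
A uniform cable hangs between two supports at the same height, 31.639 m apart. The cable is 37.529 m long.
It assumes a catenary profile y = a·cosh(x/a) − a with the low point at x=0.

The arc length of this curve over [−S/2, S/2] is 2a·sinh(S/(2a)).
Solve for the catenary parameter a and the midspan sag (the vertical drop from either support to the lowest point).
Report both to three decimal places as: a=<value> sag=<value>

a=15.369 sag=8.886

seed: a₀ = √(S³/(24(L−S))) = √(31.639³/(24·5.890)) = 14.968244
iter 1: u=1.056871  f(a)=+3.378e-01  f'(a)=-8.785e-01  a ← 14.968244 − (+3.378e-01/-8.785e-01) = 15.352809
iter 2: u=1.030398  f(a)=+1.346e-02  f'(a)=-8.098e-01  a ← 15.352809 − (+1.346e-02/-8.098e-01) = 15.369428
iter 3: u=1.029284  f(a)=+2.332e-05  f'(a)=-8.070e-01  a ← 15.369428 − (+2.332e-05/-8.070e-01) = 15.369457
iter 4: u=1.029282  f(a)=+7.027e-11  f'(a)=-8.069e-01  a ← 15.369457 − (+7.027e-11/-8.069e-01) = 15.369457
iter 5: u=1.029282  f(a)=+0.000e+00  f'(a)=-8.069e-01  a ← 15.369457 − (+0.000e+00/-8.069e-01) = 15.369457
converged: |Δa| < 1e-12 after 5 iterations
sag = a·(cosh(S/(2a)) − 1) = 15.369457·(cosh(1.029282) − 1) = 8.885989
T_max/T_min = cosh(S/(2a)) = 1.578159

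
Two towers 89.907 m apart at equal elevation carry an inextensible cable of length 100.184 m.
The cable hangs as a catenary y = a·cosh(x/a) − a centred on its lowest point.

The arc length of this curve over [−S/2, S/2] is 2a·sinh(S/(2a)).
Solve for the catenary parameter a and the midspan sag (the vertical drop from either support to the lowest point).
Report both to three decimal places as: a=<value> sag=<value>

a=55.189 sag=19.343

seed: a₀ = √(S³/(24(L−S))) = √(89.907³/(24·10.277)) = 54.281453
iter 1: u=0.828156  f(a)=+3.582e-01  f'(a)=-4.053e-01  a ← 54.281453 − (+3.582e-01/-4.053e-01) = 55.165381
iter 2: u=0.814886  f(a)=+8.938e-03  f'(a)=-3.853e-01  a ← 55.165381 − (+8.938e-03/-3.853e-01) = 55.188580
iter 3: u=0.814544  f(a)=+5.879e-06  f'(a)=-3.848e-01  a ← 55.188580 − (+5.879e-06/-3.848e-01) = 55.188595
iter 4: u=0.814543  f(a)=+2.544e-12  f'(a)=-3.848e-01  a ← 55.188595 − (+2.544e-12/-3.848e-01) = 55.188595
converged: |Δa| < 1e-12 after 4 iterations
sag = a·(cosh(S/(2a)) − 1) = 55.188595·(cosh(0.814543) − 1) = 19.343207
T_max/T_min = cosh(S/(2a)) = 1.350493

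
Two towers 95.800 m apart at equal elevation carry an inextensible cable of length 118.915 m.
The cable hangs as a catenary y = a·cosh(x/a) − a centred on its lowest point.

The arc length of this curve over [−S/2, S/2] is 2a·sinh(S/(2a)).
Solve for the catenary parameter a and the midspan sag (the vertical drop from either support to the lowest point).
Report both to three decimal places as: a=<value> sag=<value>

seed: a₀ = √(S³/(24(L−S))) = √(95.800³/(24·23.115)) = 39.810322
iter 1: u=1.203206  f(a)=+1.732e+00  f'(a)=-1.338e+00  a ← 39.810322 − (+1.732e+00/-1.338e+00) = 41.104524
iter 2: u=1.165322  f(a)=+8.805e-02  f'(a)=-1.205e+00  a ← 41.104524 − (+8.805e-02/-1.205e+00) = 41.177569
iter 3: u=1.163255  f(a)=+2.545e-04  f'(a)=-1.198e+00  a ← 41.177569 − (+2.545e-04/-1.198e+00) = 41.177782
iter 4: u=1.163249  f(a)=+2.140e-09  f'(a)=-1.198e+00  a ← 41.177782 − (+2.140e-09/-1.198e+00) = 41.177782
iter 5: u=1.163249  f(a)=+1.421e-14  f'(a)=-1.198e+00  a ← 41.177782 − (+1.421e-14/-1.198e+00) = 41.177782
converged: |Δa| < 1e-12 after 5 iterations
sag = a·(cosh(S/(2a)) − 1) = 41.177782·(cosh(1.163249) − 1) = 31.146516
T_max/T_min = cosh(S/(2a)) = 1.756391

a=41.178 sag=31.147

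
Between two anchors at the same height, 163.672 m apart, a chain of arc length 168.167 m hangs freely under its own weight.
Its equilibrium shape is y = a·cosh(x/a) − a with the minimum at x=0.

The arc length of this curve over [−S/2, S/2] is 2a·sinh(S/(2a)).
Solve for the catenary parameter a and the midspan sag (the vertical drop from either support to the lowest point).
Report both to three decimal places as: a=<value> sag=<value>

seed: a₀ = √(S³/(24(L−S))) = √(163.672³/(24·4.495)) = 201.600273
iter 1: u=0.405932  f(a)=+3.718e-02  f'(a)=-4.533e-02  a ← 201.600273 − (+3.718e-02/-4.533e-02) = 202.420440
iter 2: u=0.404287  f(a)=+2.281e-04  f'(a)=-4.478e-02  a ← 202.420440 − (+2.281e-04/-4.478e-02) = 202.425535
iter 3: u=0.404277  f(a)=+8.705e-09  f'(a)=-4.477e-02  a ← 202.425535 − (+8.705e-09/-4.477e-02) = 202.425535
iter 4: u=0.404277  f(a)=-2.842e-14  f'(a)=-4.477e-02  a ← 202.425535 − (-2.842e-14/-4.477e-02) = 202.425535
converged: |Δa| < 1e-12 after 4 iterations
sag = a·(cosh(S/(2a)) − 1) = 202.425535·(cosh(0.404277) − 1) = 16.768745
T_max/T_min = cosh(S/(2a)) = 1.082839

a=202.426 sag=16.769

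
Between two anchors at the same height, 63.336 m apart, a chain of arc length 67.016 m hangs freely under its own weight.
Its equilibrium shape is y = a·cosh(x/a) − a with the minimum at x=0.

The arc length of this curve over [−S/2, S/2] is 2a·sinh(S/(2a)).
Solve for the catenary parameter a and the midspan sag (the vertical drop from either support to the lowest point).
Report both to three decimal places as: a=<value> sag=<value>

seed: a₀ = √(S³/(24(L−S))) = √(63.336³/(24·3.680)) = 53.634769
iter 1: u=0.590438  f(a)=+6.468e-02  f'(a)=-1.421e-01  a ← 53.634769 − (+6.468e-02/-1.421e-01) = 54.090047
iter 2: u=0.585468  f(a)=+8.328e-04  f'(a)=-1.384e-01  a ← 54.090047 − (+8.328e-04/-1.384e-01) = 54.096063
iter 3: u=0.585403  f(a)=+1.421e-07  f'(a)=-1.384e-01  a ← 54.096063 − (+1.421e-07/-1.384e-01) = 54.096064
iter 4: u=0.585403  f(a)=+0.000e+00  f'(a)=-1.384e-01  a ← 54.096064 − (+0.000e+00/-1.384e-01) = 54.096064
converged: |Δa| < 1e-12 after 4 iterations
sag = a·(cosh(S/(2a)) − 1) = 54.096064·(cosh(0.585403) − 1) = 9.537026
T_max/T_min = cosh(S/(2a)) = 1.176298

a=54.096 sag=9.537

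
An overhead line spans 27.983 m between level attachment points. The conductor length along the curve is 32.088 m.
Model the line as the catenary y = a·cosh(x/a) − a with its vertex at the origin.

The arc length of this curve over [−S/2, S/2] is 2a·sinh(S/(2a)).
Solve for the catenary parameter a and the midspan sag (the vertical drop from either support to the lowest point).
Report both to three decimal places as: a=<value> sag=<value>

a=15.231 sag=6.891

seed: a₀ = √(S³/(24(L−S))) = √(27.983³/(24·4.105)) = 14.913487
iter 1: u=0.938178  f(a)=+1.845e-01  f'(a)=-6.005e-01  a ← 14.913487 − (+1.845e-01/-6.005e-01) = 15.220707
iter 2: u=0.919241  f(a)=+5.855e-03  f'(a)=-5.629e-01  a ← 15.220707 − (+5.855e-03/-5.629e-01) = 15.231108
iter 3: u=0.918613  f(a)=+6.325e-06  f'(a)=-5.617e-01  a ← 15.231108 − (+6.325e-06/-5.617e-01) = 15.231119
iter 4: u=0.918613  f(a)=+7.390e-12  f'(a)=-5.617e-01  a ← 15.231119 − (+7.390e-12/-5.617e-01) = 15.231119
converged: |Δa| < 1e-12 after 4 iterations
sag = a·(cosh(S/(2a)) − 1) = 15.231119·(cosh(0.918613) − 1) = 6.891198
T_max/T_min = cosh(S/(2a)) = 1.452442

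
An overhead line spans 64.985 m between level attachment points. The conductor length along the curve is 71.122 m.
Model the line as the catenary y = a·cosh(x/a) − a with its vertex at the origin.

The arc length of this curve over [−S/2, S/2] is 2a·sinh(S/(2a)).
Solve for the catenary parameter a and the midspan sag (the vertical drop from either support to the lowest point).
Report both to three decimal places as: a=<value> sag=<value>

a=43.764 sag=12.626

seed: a₀ = √(S³/(24(L−S))) = √(64.985³/(24·6.137)) = 43.165423
iter 1: u=0.752744  f(a)=+1.762e-01  f'(a)=-3.008e-01  a ← 43.165423 − (+1.762e-01/-3.008e-01) = 43.751323
iter 2: u=0.742663  f(a)=+3.652e-03  f'(a)=-2.884e-01  a ← 43.751323 − (+3.652e-03/-2.884e-01) = 43.763986
iter 3: u=0.742448  f(a)=+1.642e-06  f'(a)=-2.882e-01  a ← 43.763986 − (+1.642e-06/-2.882e-01) = 43.763992
iter 4: u=0.742448  f(a)=+3.553e-13  f'(a)=-2.882e-01  a ← 43.763992 − (+3.553e-13/-2.882e-01) = 43.763992
converged: |Δa| < 1e-12 after 4 iterations
sag = a·(cosh(S/(2a)) − 1) = 43.763992·(cosh(0.742448) − 1) = 12.626359
T_max/T_min = cosh(S/(2a)) = 1.288510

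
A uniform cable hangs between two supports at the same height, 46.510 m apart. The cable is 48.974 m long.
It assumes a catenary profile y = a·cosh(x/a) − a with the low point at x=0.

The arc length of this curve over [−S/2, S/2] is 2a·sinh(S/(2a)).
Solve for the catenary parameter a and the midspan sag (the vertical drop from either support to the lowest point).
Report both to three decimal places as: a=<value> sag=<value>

a=41.571 sag=6.676

seed: a₀ = √(S³/(24(L−S))) = √(46.510³/(24·2.464)) = 41.247111
iter 1: u=0.563797  f(a)=+3.946e-02  f'(a)=-1.233e-01  a ← 41.247111 − (+3.946e-02/-1.233e-01) = 41.567093
iter 2: u=0.559457  f(a)=+4.639e-04  f'(a)=-1.204e-01  a ← 41.567093 − (+4.639e-04/-1.204e-01) = 41.570945
iter 3: u=0.559405  f(a)=+6.580e-08  f'(a)=-1.204e-01  a ← 41.570945 − (+6.580e-08/-1.204e-01) = 41.570945
iter 4: u=0.559405  f(a)=+0.000e+00  f'(a)=-1.204e-01  a ← 41.570945 − (+0.000e+00/-1.204e-01) = 41.570945
converged: |Δa| < 1e-12 after 4 iterations
sag = a·(cosh(S/(2a)) − 1) = 41.570945·(cosh(0.559405) − 1) = 6.675885
T_max/T_min = cosh(S/(2a)) = 1.160590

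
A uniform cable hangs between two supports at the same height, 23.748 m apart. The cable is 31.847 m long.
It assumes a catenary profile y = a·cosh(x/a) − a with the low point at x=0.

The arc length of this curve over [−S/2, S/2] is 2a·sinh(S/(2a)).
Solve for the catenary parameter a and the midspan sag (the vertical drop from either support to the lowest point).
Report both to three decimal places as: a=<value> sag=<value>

seed: a₀ = √(S³/(24(L−S))) = √(23.748³/(24·8.099)) = 8.300786
iter 1: u=1.430467  f(a)=+8.702e-01  f'(a)=-2.381e+00  a ← 8.300786 − (+8.702e-01/-2.381e+00) = 8.666248
iter 2: u=1.370143  f(a)=+6.077e-02  f'(a)=-2.059e+00  a ← 8.666248 − (+6.077e-02/-2.059e+00) = 8.695761
iter 3: u=1.365493  f(a)=+3.455e-04  f'(a)=-2.036e+00  a ← 8.695761 − (+3.455e-04/-2.036e+00) = 8.695930
iter 4: u=1.365466  f(a)=+1.131e-08  f'(a)=-2.036e+00  a ← 8.695930 − (+1.131e-08/-2.036e+00) = 8.695930
iter 5: u=1.365466  f(a)=-3.553e-15  f'(a)=-2.036e+00  a ← 8.695930 − (-3.553e-15/-2.036e+00) = 8.695930
converged: |Δa| < 1e-12 after 5 iterations
sag = a·(cosh(S/(2a)) − 1) = 8.695930·(cosh(1.365466) − 1) = 9.447307
T_max/T_min = cosh(S/(2a)) = 2.086406

a=8.696 sag=9.447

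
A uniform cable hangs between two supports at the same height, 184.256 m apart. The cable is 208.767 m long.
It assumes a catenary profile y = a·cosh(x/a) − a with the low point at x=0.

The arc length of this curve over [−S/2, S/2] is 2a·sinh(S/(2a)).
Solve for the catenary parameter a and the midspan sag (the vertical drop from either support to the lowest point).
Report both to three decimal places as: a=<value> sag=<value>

a=105.118 sag=43.023

seed: a₀ = √(S³/(24(L−S))) = √(184.256³/(24·24.511)) = 103.120812
iter 1: u=0.893399  f(a)=+9.970e-01  f'(a)=-5.144e-01  a ← 103.120812 − (+9.970e-01/-5.144e-01) = 105.058865
iter 2: u=0.876918  f(a)=+2.880e-02  f'(a)=-4.851e-01  a ← 105.058865 − (+2.880e-02/-4.851e-01) = 105.118235
iter 3: u=0.876423  f(a)=+2.562e-05  f'(a)=-4.842e-01  a ← 105.118235 − (+2.562e-05/-4.842e-01) = 105.118288
iter 4: u=0.876422  f(a)=+2.035e-11  f'(a)=-4.842e-01  a ← 105.118288 − (+2.035e-11/-4.842e-01) = 105.118288
converged: |Δa| < 1e-12 after 4 iterations
sag = a·(cosh(S/(2a)) − 1) = 105.118288·(cosh(0.876422) − 1) = 43.022758
T_max/T_min = cosh(S/(2a)) = 1.409279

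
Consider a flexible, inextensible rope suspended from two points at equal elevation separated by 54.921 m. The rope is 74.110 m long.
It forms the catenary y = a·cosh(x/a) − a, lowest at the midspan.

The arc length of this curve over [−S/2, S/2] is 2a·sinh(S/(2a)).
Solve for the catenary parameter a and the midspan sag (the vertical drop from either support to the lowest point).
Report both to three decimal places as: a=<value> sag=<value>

a=19.889 sag=22.166

seed: a₀ = √(S³/(24(L−S))) = √(54.921³/(24·19.189)) = 18.966005
iter 1: u=1.447880  f(a)=+2.115e+00  f'(a)=-2.481e+00  a ← 18.966005 − (+2.115e+00/-2.481e+00) = 19.818462
iter 2: u=1.385602  f(a)=+1.509e-01  f'(a)=-2.138e+00  a ← 19.818462 − (+1.509e-01/-2.138e+00) = 19.889052
iter 3: u=1.380684  f(a)=+8.995e-04  f'(a)=-2.113e+00  a ← 19.889052 − (+8.995e-04/-2.113e+00) = 19.889477
iter 4: u=1.380655  f(a)=+3.237e-08  f'(a)=-2.113e+00  a ← 19.889477 − (+3.237e-08/-2.113e+00) = 19.889477
iter 5: u=1.380655  f(a)=+0.000e+00  f'(a)=-2.113e+00  a ← 19.889477 − (+0.000e+00/-2.113e+00) = 19.889477
converged: |Δa| < 1e-12 after 5 iterations
sag = a·(cosh(S/(2a)) − 1) = 19.889477·(cosh(1.380655) − 1) = 22.166014
T_max/T_min = cosh(S/(2a)) = 2.114459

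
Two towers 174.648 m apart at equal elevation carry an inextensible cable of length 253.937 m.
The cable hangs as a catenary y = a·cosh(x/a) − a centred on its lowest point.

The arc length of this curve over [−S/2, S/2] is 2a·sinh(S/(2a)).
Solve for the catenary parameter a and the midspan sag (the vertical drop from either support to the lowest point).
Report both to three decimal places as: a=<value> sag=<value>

a=56.192 sag=82.655

seed: a₀ = √(S³/(24(L−S))) = √(174.648³/(24·79.289)) = 52.909461
iter 1: u=1.650442  f(a)=+1.153e+01  f'(a)=-3.897e+00  a ← 52.909461 − (+1.153e+01/-3.897e+00) = 55.867163
iter 2: u=1.563065  f(a)=+1.037e+00  f'(a)=-3.225e+00  a ← 55.867163 − (+1.037e+00/-3.225e+00) = 56.188789
iter 3: u=1.554118  f(a)=+1.023e-02  f'(a)=-3.161e+00  a ← 56.188789 − (+1.023e-02/-3.161e+00) = 56.192025
iter 4: u=1.554028  f(a)=+1.017e-06  f'(a)=-3.161e+00  a ← 56.192025 − (+1.017e-06/-3.161e+00) = 56.192025
iter 5: u=1.554028  f(a)=+2.842e-14  f'(a)=-3.161e+00  a ← 56.192025 − (+2.842e-14/-3.161e+00) = 56.192025
converged: |Δa| < 1e-12 after 5 iterations
sag = a·(cosh(S/(2a)) − 1) = 56.192025·(cosh(1.554028) − 1) = 82.655170
T_max/T_min = cosh(S/(2a)) = 2.470941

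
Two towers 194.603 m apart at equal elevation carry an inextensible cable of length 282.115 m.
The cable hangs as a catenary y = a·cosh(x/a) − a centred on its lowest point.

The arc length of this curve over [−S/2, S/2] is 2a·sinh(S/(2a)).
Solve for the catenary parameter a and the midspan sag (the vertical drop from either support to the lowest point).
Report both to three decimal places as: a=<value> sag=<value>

seed: a₀ = √(S³/(24(L−S))) = √(194.603³/(24·87.512)) = 59.235884
iter 1: u=1.642611  f(a)=+1.259e+01  f'(a)=-3.833e+00  a ← 59.235884 − (+1.259e+01/-3.833e+00) = 62.521734
iter 2: u=1.556283  f(a)=+1.124e+00  f'(a)=-3.177e+00  a ← 62.521734 − (+1.124e+00/-3.177e+00) = 62.875520
iter 3: u=1.547526  f(a)=+1.089e-02  f'(a)=-3.115e+00  a ← 62.875520 − (+1.089e-02/-3.115e+00) = 62.879015
iter 4: u=1.547440  f(a)=+1.043e-06  f'(a)=-3.115e+00  a ← 62.879015 − (+1.043e-06/-3.115e+00) = 62.879015
iter 5: u=1.547440  f(a)=+5.684e-14  f'(a)=-3.115e+00  a ← 62.879015 − (+5.684e-14/-3.115e+00) = 62.879015
converged: |Δa| < 1e-12 after 5 iterations
sag = a·(cosh(S/(2a)) − 1) = 62.879015·(cosh(1.547440) − 1) = 91.558639
T_max/T_min = cosh(S/(2a)) = 2.456108

a=62.879 sag=91.559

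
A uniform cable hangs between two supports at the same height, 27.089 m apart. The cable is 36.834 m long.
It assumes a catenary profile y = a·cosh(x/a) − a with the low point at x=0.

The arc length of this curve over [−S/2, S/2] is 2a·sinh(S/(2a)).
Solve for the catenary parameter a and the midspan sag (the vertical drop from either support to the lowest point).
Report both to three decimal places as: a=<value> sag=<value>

seed: a₀ = √(S³/(24(L−S))) = √(27.089³/(24·9.745)) = 9.219193
iter 1: u=1.469163  f(a)=+1.107e+00  f'(a)=-2.607e+00  a ← 9.219193 − (+1.107e+00/-2.607e+00) = 9.643974
iter 2: u=1.404452  f(a)=+8.114e-02  f'(a)=-2.238e+00  a ← 9.643974 − (+8.114e-02/-2.238e+00) = 9.680232
iter 3: u=1.399192  f(a)=+5.117e-04  f'(a)=-2.210e+00  a ← 9.680232 − (+5.117e-04/-2.210e+00) = 9.680464
iter 4: u=1.399158  f(a)=+2.063e-08  f'(a)=-2.209e+00  a ← 9.680464 − (+2.063e-08/-2.209e+00) = 9.680464
iter 5: u=1.399158  f(a)=+0.000e+00  f'(a)=-2.209e+00  a ← 9.680464 − (+0.000e+00/-2.209e+00) = 9.680464
converged: |Δa| < 1e-12 after 5 iterations
sag = a·(cosh(S/(2a)) − 1) = 9.680464·(cosh(1.399158) − 1) = 11.125720
T_max/T_min = cosh(S/(2a)) = 2.149296

a=9.680 sag=11.126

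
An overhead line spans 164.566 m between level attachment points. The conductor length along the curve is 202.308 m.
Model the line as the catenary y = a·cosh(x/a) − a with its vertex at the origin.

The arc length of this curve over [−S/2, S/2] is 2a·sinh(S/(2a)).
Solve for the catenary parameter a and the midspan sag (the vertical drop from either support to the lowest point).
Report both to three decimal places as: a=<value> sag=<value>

seed: a₀ = √(S³/(24(L−S))) = √(164.566³/(24·37.742)) = 70.144253
iter 1: u=1.173054  f(a)=+2.683e+00  f'(a)=-1.232e+00  a ← 70.144253 − (+2.683e+00/-1.232e+00) = 72.322982
iter 2: u=1.137716  f(a)=+1.301e-01  f'(a)=-1.115e+00  a ← 72.322982 − (+1.301e-01/-1.115e+00) = 72.439679
iter 3: u=1.135883  f(a)=+3.403e-04  f'(a)=-1.109e+00  a ← 72.439679 − (+3.403e-04/-1.109e+00) = 72.439986
iter 4: u=1.135878  f(a)=+2.342e-09  f'(a)=-1.109e+00  a ← 72.439986 − (+2.342e-09/-1.109e+00) = 72.439986
iter 5: u=1.135878  f(a)=+5.684e-14  f'(a)=-1.109e+00  a ← 72.439986 − (+5.684e-14/-1.109e+00) = 72.439986
converged: |Δa| < 1e-12 after 5 iterations
sag = a·(cosh(S/(2a)) − 1) = 72.439986·(cosh(1.135878) − 1) = 51.977390
T_max/T_min = cosh(S/(2a)) = 1.717523

a=72.440 sag=51.977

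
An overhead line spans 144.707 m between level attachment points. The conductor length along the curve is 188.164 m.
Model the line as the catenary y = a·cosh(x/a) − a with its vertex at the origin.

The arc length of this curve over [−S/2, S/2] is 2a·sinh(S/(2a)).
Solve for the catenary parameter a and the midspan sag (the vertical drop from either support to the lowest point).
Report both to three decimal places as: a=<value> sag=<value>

seed: a₀ = √(S³/(24(L−S))) = √(144.707³/(24·43.457)) = 53.901248
iter 1: u=1.342334  f(a)=+4.087e+00  f'(a)=-1.922e+00  a ← 53.901248 − (+4.087e+00/-1.922e+00) = 56.027512
iter 2: u=1.291392  f(a)=+2.543e-01  f'(a)=-1.690e+00  a ← 56.027512 − (+2.543e-01/-1.690e+00) = 56.177995
iter 3: u=1.287933  f(a)=+1.129e-03  f'(a)=-1.675e+00  a ← 56.177995 − (+1.129e-03/-1.675e+00) = 56.178669
iter 4: u=1.287918  f(a)=+2.246e-08  f'(a)=-1.675e+00  a ← 56.178669 − (+2.246e-08/-1.675e+00) = 56.178669
iter 5: u=1.287918  f(a)=-5.684e-14  f'(a)=-1.675e+00  a ← 56.178669 − (-5.684e-14/-1.675e+00) = 56.178669
converged: |Δa| < 1e-12 after 5 iterations
sag = a·(cosh(S/(2a)) − 1) = 56.178669·(cosh(1.287918) − 1) = 53.399913
T_max/T_min = cosh(S/(2a)) = 1.950537

a=56.179 sag=53.400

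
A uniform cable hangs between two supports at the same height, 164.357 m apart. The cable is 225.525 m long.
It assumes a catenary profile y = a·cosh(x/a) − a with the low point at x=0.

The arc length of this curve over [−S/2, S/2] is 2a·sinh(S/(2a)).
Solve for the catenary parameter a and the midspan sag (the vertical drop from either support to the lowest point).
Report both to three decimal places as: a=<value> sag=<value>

seed: a₀ = √(S³/(24(L−S))) = √(164.357³/(24·61.168)) = 54.993903
iter 1: u=1.494320  f(a)=+7.204e+00  f'(a)=-2.763e+00  a ← 54.993903 − (+7.204e+00/-2.763e+00) = 57.601610
iter 2: u=1.426670  f(a)=+5.441e-01  f'(a)=-2.360e+00  a ← 57.601610 − (+5.441e-01/-2.360e+00) = 57.832192
iter 3: u=1.420982  f(a)=+3.664e-03  f'(a)=-2.328e+00  a ← 57.832192 − (+3.664e-03/-2.328e+00) = 57.833766
iter 4: u=1.420943  f(a)=+1.687e-07  f'(a)=-2.328e+00  a ← 57.833766 − (+1.687e-07/-2.328e+00) = 57.833766
iter 5: u=1.420943  f(a)=+2.842e-14  f'(a)=-2.328e+00  a ← 57.833766 − (+2.842e-14/-2.328e+00) = 57.833766
converged: |Δa| < 1e-12 after 5 iterations
sag = a·(cosh(S/(2a)) − 1) = 57.833766·(cosh(1.420943) − 1) = 68.894786
T_max/T_min = cosh(S/(2a)) = 2.191255

a=57.834 sag=68.895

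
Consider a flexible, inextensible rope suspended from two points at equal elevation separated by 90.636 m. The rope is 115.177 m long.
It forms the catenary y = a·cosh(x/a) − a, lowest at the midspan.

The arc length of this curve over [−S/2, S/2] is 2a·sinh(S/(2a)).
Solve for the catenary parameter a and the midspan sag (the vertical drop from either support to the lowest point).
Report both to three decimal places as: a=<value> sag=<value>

a=36.917 sag=31.488

seed: a₀ = √(S³/(24(L−S))) = √(90.636³/(24·24.541)) = 35.554891
iter 1: u=1.274593  f(a)=+2.072e+00  f'(a)=-1.618e+00  a ← 35.554891 − (+2.072e+00/-1.618e+00) = 36.835576
iter 2: u=1.230278  f(a)=+1.172e-01  f'(a)=-1.440e+00  a ← 36.835576 − (+1.172e-01/-1.440e+00) = 36.917000
iter 3: u=1.227565  f(a)=+4.249e-04  f'(a)=-1.429e+00  a ← 36.917000 − (+4.249e-04/-1.429e+00) = 36.917297
iter 4: u=1.227555  f(a)=+5.628e-09  f'(a)=-1.429e+00  a ← 36.917297 − (+5.628e-09/-1.429e+00) = 36.917297
iter 5: u=1.227555  f(a)=+2.842e-14  f'(a)=-1.429e+00  a ← 36.917297 − (+2.842e-14/-1.429e+00) = 36.917297
converged: |Δa| < 1e-12 after 5 iterations
sag = a·(cosh(S/(2a)) − 1) = 36.917297·(cosh(1.227555) − 1) = 31.488274
T_max/T_min = cosh(S/(2a)) = 1.852941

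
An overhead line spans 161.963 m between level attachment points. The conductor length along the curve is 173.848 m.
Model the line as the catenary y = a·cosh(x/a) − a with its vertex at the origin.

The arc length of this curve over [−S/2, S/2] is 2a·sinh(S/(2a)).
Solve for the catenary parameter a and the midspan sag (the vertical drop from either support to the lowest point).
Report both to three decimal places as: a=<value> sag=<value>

a=123.366 sag=27.548

seed: a₀ = √(S³/(24(L−S))) = √(161.963³/(24·11.885)) = 122.044582
iter 1: u=0.663540  f(a)=+2.644e-01  f'(a)=-2.035e-01  a ← 122.044582 − (+2.644e-01/-2.035e-01) = 123.343995
iter 2: u=0.656550  f(a)=+4.282e-03  f'(a)=-1.969e-01  a ← 123.343995 − (+4.282e-03/-1.969e-01) = 123.365739
iter 3: u=0.656434  f(a)=+1.164e-06  f'(a)=-1.968e-01  a ← 123.365739 − (+1.164e-06/-1.968e-01) = 123.365744
iter 4: u=0.656434  f(a)=+1.137e-13  f'(a)=-1.968e-01  a ← 123.365744 − (+1.137e-13/-1.968e-01) = 123.365744
converged: |Δa| < 1e-12 after 4 iterations
sag = a·(cosh(S/(2a)) − 1) = 123.365744·(cosh(0.656434) − 1) = 27.547769
T_max/T_min = cosh(S/(2a)) = 1.223302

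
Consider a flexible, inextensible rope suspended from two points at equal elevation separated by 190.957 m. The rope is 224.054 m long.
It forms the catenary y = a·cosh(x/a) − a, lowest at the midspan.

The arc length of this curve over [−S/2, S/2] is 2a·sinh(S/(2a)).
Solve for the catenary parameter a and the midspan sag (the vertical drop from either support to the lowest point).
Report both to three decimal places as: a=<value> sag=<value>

seed: a₀ = √(S³/(24(L−S))) = √(190.957³/(24·33.097)) = 93.627503
iter 1: u=1.019770  f(a)=+1.764e+00  f'(a)=-7.833e-01  a ← 93.627503 − (+1.764e+00/-7.833e-01) = 95.879720
iter 2: u=0.995815  f(a)=+6.566e-02  f'(a)=-7.260e-01  a ← 95.879720 − (+6.566e-02/-7.260e-01) = 95.970168
iter 3: u=0.994877  f(a)=+9.876e-05  f'(a)=-7.238e-01  a ← 95.970168 − (+9.876e-05/-7.238e-01) = 95.970305
iter 4: u=0.994875  f(a)=+2.241e-10  f'(a)=-7.238e-01  a ← 95.970305 − (+2.241e-10/-7.238e-01) = 95.970305
iter 5: u=0.994875  f(a)=+2.842e-14  f'(a)=-7.238e-01  a ← 95.970305 − (+2.842e-14/-7.238e-01) = 95.970305
converged: |Δa| < 1e-12 after 5 iterations
sag = a·(cosh(S/(2a)) − 1) = 95.970305·(cosh(0.994875) − 1) = 51.543587
T_max/T_min = cosh(S/(2a)) = 1.537078

a=95.970 sag=51.544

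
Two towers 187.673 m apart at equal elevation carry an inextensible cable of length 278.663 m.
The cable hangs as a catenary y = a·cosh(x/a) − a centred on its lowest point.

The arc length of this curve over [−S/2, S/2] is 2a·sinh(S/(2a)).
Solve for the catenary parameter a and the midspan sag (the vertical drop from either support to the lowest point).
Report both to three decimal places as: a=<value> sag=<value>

seed: a₀ = √(S³/(24(L−S))) = √(187.673³/(24·90.990)) = 55.017423
iter 1: u=1.705578  f(a)=+1.419e+01  f'(a)=-4.375e+00  a ← 55.017423 − (+1.419e+01/-4.375e+00) = 58.260350
iter 2: u=1.610641  f(a)=+1.351e+00  f'(a)=-3.578e+00  a ← 58.260350 − (+1.351e+00/-3.578e+00) = 58.637984
iter 3: u=1.600268  f(a)=+1.510e-02  f'(a)=-3.499e+00  a ← 58.637984 − (+1.510e-02/-3.499e+00) = 58.642301
iter 4: u=1.600150  f(a)=+1.934e-06  f'(a)=-3.498e+00  a ← 58.642301 − (+1.934e-06/-3.498e+00) = 58.642302
iter 5: u=1.600150  f(a)=+5.684e-14  f'(a)=-3.498e+00  a ← 58.642302 − (+5.684e-14/-3.498e+00) = 58.642302
converged: |Δa| < 1e-12 after 5 iterations
sag = a·(cosh(S/(2a)) − 1) = 58.642302·(cosh(1.600150) − 1) = 92.527095
T_max/T_min = cosh(S/(2a)) = 2.577822

a=58.642 sag=92.527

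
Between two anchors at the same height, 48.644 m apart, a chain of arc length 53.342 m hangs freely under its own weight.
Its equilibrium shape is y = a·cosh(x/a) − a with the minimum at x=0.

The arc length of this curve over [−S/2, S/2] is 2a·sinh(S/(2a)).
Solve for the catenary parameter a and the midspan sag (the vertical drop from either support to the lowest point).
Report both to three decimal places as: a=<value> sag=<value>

seed: a₀ = √(S³/(24(L−S))) = √(48.644³/(24·4.698)) = 31.950804
iter 1: u=0.761233  f(a)=+1.380e-01  f'(a)=-3.115e-01  a ← 31.950804 − (+1.380e-01/-3.115e-01) = 32.393896
iter 2: u=0.750820  f(a)=+2.923e-03  f'(a)=-2.984e-01  a ← 32.393896 − (+2.923e-03/-2.984e-01) = 32.403693
iter 3: u=0.750593  f(a)=+1.375e-06  f'(a)=-2.981e-01  a ← 32.403693 − (+1.375e-06/-2.981e-01) = 32.403698
iter 4: u=0.750593  f(a)=+2.913e-13  f'(a)=-2.981e-01  a ← 32.403698 − (+2.913e-13/-2.981e-01) = 32.403698
converged: |Δa| < 1e-12 after 4 iterations
sag = a·(cosh(S/(2a)) − 1) = 32.403698·(cosh(0.750593) − 1) = 9.564646
T_max/T_min = cosh(S/(2a)) = 1.295171

a=32.404 sag=9.565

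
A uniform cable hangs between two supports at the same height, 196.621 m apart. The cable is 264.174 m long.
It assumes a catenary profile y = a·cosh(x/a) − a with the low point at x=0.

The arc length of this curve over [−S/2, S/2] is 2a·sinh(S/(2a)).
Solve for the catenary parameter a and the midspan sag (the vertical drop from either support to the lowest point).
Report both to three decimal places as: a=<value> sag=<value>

a=71.755 sag=78.564

seed: a₀ = √(S³/(24(L−S))) = √(196.621³/(24·67.553)) = 68.472614
iter 1: u=1.435764  f(a)=+7.314e+00  f'(a)=-2.411e+00  a ← 68.472614 − (+7.314e+00/-2.411e+00) = 71.506399
iter 2: u=1.374849  f(a)=+5.142e-01  f'(a)=-2.083e+00  a ← 71.506399 − (+5.142e-01/-2.083e+00) = 71.753273
iter 3: u=1.370119  f(a)=+2.966e-03  f'(a)=-2.059e+00  a ← 71.753273 − (+2.966e-03/-2.059e+00) = 71.754714
iter 4: u=1.370091  f(a)=+9.996e-08  f'(a)=-2.059e+00  a ← 71.754714 − (+9.996e-08/-2.059e+00) = 71.754714
iter 5: u=1.370091  f(a)=-5.684e-14  f'(a)=-2.059e+00  a ← 71.754714 − (-5.684e-14/-2.059e+00) = 71.754714
converged: |Δa| < 1e-12 after 5 iterations
sag = a·(cosh(S/(2a)) − 1) = 71.754714·(cosh(1.370091) − 1) = 78.563996
T_max/T_min = cosh(S/(2a)) = 2.094897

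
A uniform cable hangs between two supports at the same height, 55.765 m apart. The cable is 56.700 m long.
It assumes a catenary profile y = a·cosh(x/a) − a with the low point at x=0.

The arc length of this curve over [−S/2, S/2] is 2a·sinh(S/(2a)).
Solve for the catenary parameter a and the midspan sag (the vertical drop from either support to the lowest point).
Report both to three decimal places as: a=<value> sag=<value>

seed: a₀ = √(S³/(24(L−S))) = √(55.765³/(24·0.935)) = 87.908553
iter 1: u=0.317176  f(a)=+4.714e-03  f'(a)=-2.149e-02  a ← 87.908553 − (+4.714e-03/-2.149e-02) = 88.127960
iter 2: u=0.316387  f(a)=+1.771e-05  f'(a)=-2.133e-02  a ← 88.127960 − (+1.771e-05/-2.133e-02) = 88.128791
iter 3: u=0.316384  f(a)=+2.519e-10  f'(a)=-2.133e-02  a ← 88.128791 − (+2.519e-10/-2.133e-02) = 88.128791
iter 4: u=0.316384  f(a)=+0.000e+00  f'(a)=-2.133e-02  a ← 88.128791 − (+0.000e+00/-2.133e-02) = 88.128791
converged: |Δa| < 1e-12 after 4 iterations
sag = a·(cosh(S/(2a)) − 1) = 88.128791·(cosh(0.316384) − 1) = 4.447698
T_max/T_min = cosh(S/(2a)) = 1.050468

a=88.129 sag=4.448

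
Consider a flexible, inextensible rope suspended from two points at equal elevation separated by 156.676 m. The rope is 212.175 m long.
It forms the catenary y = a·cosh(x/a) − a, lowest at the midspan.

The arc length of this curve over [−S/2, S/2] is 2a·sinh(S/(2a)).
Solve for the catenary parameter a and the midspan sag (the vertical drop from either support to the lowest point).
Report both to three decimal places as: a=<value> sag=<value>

a=56.385 sag=63.756

seed: a₀ = √(S³/(24(L−S))) = √(156.676³/(24·55.499)) = 53.734785
iter 1: u=1.457864  f(a)=+6.205e+00  f'(a)=-2.539e+00  a ← 53.734785 − (+6.205e+00/-2.539e+00) = 56.178399
iter 2: u=1.394451  f(a)=+4.484e-01  f'(a)=-2.184e+00  a ← 56.178399 − (+4.484e-01/-2.184e+00) = 56.383659
iter 3: u=1.389374  f(a)=+2.744e-03  f'(a)=-2.158e+00  a ← 56.383659 − (+2.744e-03/-2.158e+00) = 56.384931
iter 4: u=1.389343  f(a)=+1.042e-07  f'(a)=-2.158e+00  a ← 56.384931 − (+1.042e-07/-2.158e+00) = 56.384931
iter 5: u=1.389343  f(a)=+0.000e+00  f'(a)=-2.158e+00  a ← 56.384931 − (+0.000e+00/-2.158e+00) = 56.384931
converged: |Δa| < 1e-12 after 5 iterations
sag = a·(cosh(S/(2a)) − 1) = 56.384931·(cosh(1.389343) − 1) = 63.755895
T_max/T_min = cosh(S/(2a)) = 2.130726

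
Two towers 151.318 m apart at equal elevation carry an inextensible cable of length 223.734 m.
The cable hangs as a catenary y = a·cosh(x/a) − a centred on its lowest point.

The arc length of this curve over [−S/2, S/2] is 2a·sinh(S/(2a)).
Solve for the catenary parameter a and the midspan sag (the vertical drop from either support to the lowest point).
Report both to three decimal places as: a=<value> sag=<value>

seed: a₀ = √(S³/(24(L−S))) = √(151.318³/(24·72.416)) = 44.649130
iter 1: u=1.694523  f(a)=+1.114e+01  f'(a)=-4.276e+00  a ← 44.649130 − (+1.114e+01/-4.276e+00) = 47.253615
iter 2: u=1.601126  f(a)=+1.049e+00  f'(a)=-3.505e+00  a ← 47.253615 − (+1.049e+00/-3.505e+00) = 47.552821
iter 3: u=1.591052  f(a)=+1.144e-02  f'(a)=-3.429e+00  a ← 47.552821 − (+1.144e-02/-3.429e+00) = 47.556157
iter 4: u=1.590940  f(a)=+1.393e-06  f'(a)=-3.428e+00  a ← 47.556157 − (+1.393e-06/-3.428e+00) = 47.556157
iter 5: u=1.590940  f(a)=+2.842e-14  f'(a)=-3.428e+00  a ← 47.556157 − (+2.842e-14/-3.428e+00) = 47.556157
converged: |Δa| < 1e-12 after 5 iterations
sag = a·(cosh(S/(2a)) − 1) = 47.556157·(cosh(1.590940) − 1) = 73.999648
T_max/T_min = cosh(S/(2a)) = 2.556048

a=47.556 sag=74.000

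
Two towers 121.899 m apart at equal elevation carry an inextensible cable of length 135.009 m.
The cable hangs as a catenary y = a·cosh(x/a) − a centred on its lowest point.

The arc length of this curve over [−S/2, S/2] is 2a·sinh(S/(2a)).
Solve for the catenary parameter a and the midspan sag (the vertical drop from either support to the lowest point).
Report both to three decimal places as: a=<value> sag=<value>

a=77.069 sag=25.383

seed: a₀ = √(S³/(24(L−S))) = √(121.899³/(24·13.110)) = 75.874047
iter 1: u=0.803298  f(a)=+4.295e-01  f'(a)=-3.684e-01  a ← 75.874047 − (+4.295e-01/-3.684e-01) = 77.040043
iter 2: u=0.791141  f(a)=+1.010e-02  f'(a)=-3.512e-01  a ← 77.040043 − (+1.010e-02/-3.512e-01) = 77.068803
iter 3: u=0.790845  f(a)=+5.886e-06  f'(a)=-3.508e-01  a ← 77.068803 − (+5.886e-06/-3.508e-01) = 77.068820
iter 4: u=0.790845  f(a)=+1.990e-12  f'(a)=-3.508e-01  a ← 77.068820 − (+1.990e-12/-3.508e-01) = 77.068820
converged: |Δa| < 1e-12 after 4 iterations
sag = a·(cosh(S/(2a)) − 1) = 77.068820·(cosh(0.790845) − 1) = 25.383415
T_max/T_min = cosh(S/(2a)) = 1.329360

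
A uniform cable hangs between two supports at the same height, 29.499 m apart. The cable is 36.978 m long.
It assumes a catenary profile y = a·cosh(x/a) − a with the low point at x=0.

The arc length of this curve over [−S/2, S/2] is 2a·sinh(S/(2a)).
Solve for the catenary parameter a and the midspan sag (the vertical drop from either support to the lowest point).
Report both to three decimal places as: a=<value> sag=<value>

seed: a₀ = √(S³/(24(L−S))) = √(29.499³/(24·7.479)) = 11.958688
iter 1: u=1.233371  f(a)=+5.899e-01  f'(a)=-1.452e+00  a ← 11.958688 − (+5.899e-01/-1.452e+00) = 12.365035
iter 2: u=1.192839  f(a)=+3.140e-02  f'(a)=-1.301e+00  a ← 12.365035 − (+3.140e-02/-1.301e+00) = 12.389173
iter 3: u=1.190515  f(a)=+1.000e-04  f'(a)=-1.293e+00  a ← 12.389173 − (+1.000e-04/-1.293e+00) = 12.389250
iter 4: u=1.190508  f(a)=+1.023e-09  f'(a)=-1.293e+00  a ← 12.389250 − (+1.023e-09/-1.293e+00) = 12.389250
iter 5: u=1.190508  f(a)=+7.105e-15  f'(a)=-1.293e+00  a ← 12.389250 − (+7.105e-15/-1.293e+00) = 12.389250
converged: |Δa| < 1e-12 after 5 iterations
sag = a·(cosh(S/(2a)) − 1) = 12.389250·(cosh(1.190508) − 1) = 9.866909
T_max/T_min = cosh(S/(2a)) = 1.796409

a=12.389 sag=9.867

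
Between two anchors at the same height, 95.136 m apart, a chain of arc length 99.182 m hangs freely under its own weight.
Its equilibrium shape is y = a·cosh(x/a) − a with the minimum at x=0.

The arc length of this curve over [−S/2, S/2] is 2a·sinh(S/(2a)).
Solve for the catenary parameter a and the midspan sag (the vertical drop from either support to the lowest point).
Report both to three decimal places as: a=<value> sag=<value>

a=94.762 sag=12.192

seed: a₀ = √(S³/(24(L−S))) = √(95.136³/(24·4.046)) = 94.167008
iter 1: u=0.505145  f(a)=+5.194e-02  f'(a)=-8.815e-02  a ← 94.167008 − (+5.194e-02/-8.815e-02) = 94.756216
iter 2: u=0.502004  f(a)=+4.915e-04  f'(a)=-8.648e-02  a ← 94.756216 − (+4.915e-04/-8.648e-02) = 94.761900
iter 3: u=0.501974  f(a)=+4.495e-08  f'(a)=-8.647e-02  a ← 94.761900 − (+4.495e-08/-8.647e-02) = 94.761900
iter 4: u=0.501974  f(a)=+1.421e-14  f'(a)=-8.647e-02  a ← 94.761900 − (+1.421e-14/-8.647e-02) = 94.761900
converged: |Δa| < 1e-12 after 4 iterations
sag = a·(cosh(S/(2a)) − 1) = 94.761900·(cosh(0.501974) − 1) = 12.191758
T_max/T_min = cosh(S/(2a)) = 1.128657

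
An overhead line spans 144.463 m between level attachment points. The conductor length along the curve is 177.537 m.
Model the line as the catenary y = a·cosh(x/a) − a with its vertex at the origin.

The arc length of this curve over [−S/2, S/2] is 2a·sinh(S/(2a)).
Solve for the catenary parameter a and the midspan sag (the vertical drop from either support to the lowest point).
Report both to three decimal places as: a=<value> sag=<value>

a=63.643 sag=45.583

seed: a₀ = √(S³/(24(L−S))) = √(144.463³/(24·33.074)) = 61.629119
iter 1: u=1.172035  f(a)=+2.347e+00  f'(a)=-1.228e+00  a ← 61.629119 − (+2.347e+00/-1.228e+00) = 63.540369
iter 2: u=1.136781  f(a)=+1.136e-01  f'(a)=-1.112e+00  a ← 63.540369 − (+1.136e-01/-1.112e+00) = 63.642556
iter 3: u=1.134956  f(a)=+2.962e-04  f'(a)=-1.106e+00  a ← 63.642556 − (+2.962e-04/-1.106e+00) = 63.642824
iter 4: u=1.134951  f(a)=+2.024e-09  f'(a)=-1.106e+00  a ← 63.642824 − (+2.024e-09/-1.106e+00) = 63.642824
iter 5: u=1.134951  f(a)=+5.684e-14  f'(a)=-1.106e+00  a ← 63.642824 − (+5.684e-14/-1.106e+00) = 63.642824
converged: |Δa| < 1e-12 after 5 iterations
sag = a·(cosh(S/(2a)) − 1) = 63.642824·(cosh(1.134951) − 1) = 45.582886
T_max/T_min = cosh(S/(2a)) = 1.716230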